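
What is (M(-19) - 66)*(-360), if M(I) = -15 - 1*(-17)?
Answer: 23040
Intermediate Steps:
M(I) = 2 (M(I) = -15 + 17 = 2)
(M(-19) - 66)*(-360) = (2 - 66)*(-360) = -64*(-360) = 23040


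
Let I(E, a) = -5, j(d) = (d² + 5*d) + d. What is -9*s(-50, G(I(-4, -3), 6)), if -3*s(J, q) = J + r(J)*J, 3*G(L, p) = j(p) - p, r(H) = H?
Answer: 7350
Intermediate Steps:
j(d) = d² + 6*d
G(L, p) = -p/3 + p*(6 + p)/3 (G(L, p) = (p*(6 + p) - p)/3 = (-p + p*(6 + p))/3 = -p/3 + p*(6 + p)/3)
s(J, q) = -J/3 - J²/3 (s(J, q) = -(J + J*J)/3 = -(J + J²)/3 = -J/3 - J²/3)
-9*s(-50, G(I(-4, -3), 6)) = -(-3)*(-50)*(1 - 50) = -(-3)*(-50)*(-49) = -9*(-2450/3) = 7350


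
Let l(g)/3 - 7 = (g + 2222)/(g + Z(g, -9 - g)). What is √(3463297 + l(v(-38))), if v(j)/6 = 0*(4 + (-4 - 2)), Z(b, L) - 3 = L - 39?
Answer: 2*√194803305/15 ≈ 1861.0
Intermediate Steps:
Z(b, L) = -36 + L (Z(b, L) = 3 + (L - 39) = 3 + (-39 + L) = -36 + L)
v(j) = 0 (v(j) = 6*(0*(4 + (-4 - 2))) = 6*(0*(4 - 6)) = 6*(0*(-2)) = 6*0 = 0)
l(g) = -1907/15 - g/15 (l(g) = 21 + 3*((g + 2222)/(g + (-36 + (-9 - g)))) = 21 + 3*((2222 + g)/(g + (-45 - g))) = 21 + 3*((2222 + g)/(-45)) = 21 + 3*((2222 + g)*(-1/45)) = 21 + 3*(-2222/45 - g/45) = 21 + (-2222/15 - g/15) = -1907/15 - g/15)
√(3463297 + l(v(-38))) = √(3463297 + (-1907/15 - 1/15*0)) = √(3463297 + (-1907/15 + 0)) = √(3463297 - 1907/15) = √(51947548/15) = 2*√194803305/15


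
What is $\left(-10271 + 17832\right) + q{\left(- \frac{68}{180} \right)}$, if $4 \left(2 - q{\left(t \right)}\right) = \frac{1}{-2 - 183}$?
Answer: $\frac{5596621}{740} \approx 7563.0$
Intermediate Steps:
$q{\left(t \right)} = \frac{1481}{740}$ ($q{\left(t \right)} = 2 - \frac{1}{4 \left(-2 - 183\right)} = 2 - \frac{1}{4 \left(-185\right)} = 2 - - \frac{1}{740} = 2 + \frac{1}{740} = \frac{1481}{740}$)
$\left(-10271 + 17832\right) + q{\left(- \frac{68}{180} \right)} = \left(-10271 + 17832\right) + \frac{1481}{740} = 7561 + \frac{1481}{740} = \frac{5596621}{740}$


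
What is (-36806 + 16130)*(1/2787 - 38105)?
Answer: 731920985528/929 ≈ 7.8786e+8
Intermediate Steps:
(-36806 + 16130)*(1/2787 - 38105) = -20676*(1/2787 - 38105) = -20676*(-106198634/2787) = 731920985528/929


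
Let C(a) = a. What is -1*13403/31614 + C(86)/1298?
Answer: -667195/1865226 ≈ -0.35770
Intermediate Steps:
-1*13403/31614 + C(86)/1298 = -1*13403/31614 + 86/1298 = -13403*1/31614 + 86*(1/1298) = -13403/31614 + 43/649 = -667195/1865226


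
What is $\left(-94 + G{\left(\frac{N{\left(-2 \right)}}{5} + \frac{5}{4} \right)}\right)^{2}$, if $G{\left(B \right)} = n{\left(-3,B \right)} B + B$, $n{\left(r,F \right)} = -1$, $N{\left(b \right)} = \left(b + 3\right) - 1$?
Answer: $8836$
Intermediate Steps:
$N{\left(b \right)} = 2 + b$ ($N{\left(b \right)} = \left(3 + b\right) - 1 = 2 + b$)
$G{\left(B \right)} = 0$ ($G{\left(B \right)} = - B + B = 0$)
$\left(-94 + G{\left(\frac{N{\left(-2 \right)}}{5} + \frac{5}{4} \right)}\right)^{2} = \left(-94 + 0\right)^{2} = \left(-94\right)^{2} = 8836$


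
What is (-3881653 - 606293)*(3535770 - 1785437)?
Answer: -7855399986018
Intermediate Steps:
(-3881653 - 606293)*(3535770 - 1785437) = -4487946*1750333 = -7855399986018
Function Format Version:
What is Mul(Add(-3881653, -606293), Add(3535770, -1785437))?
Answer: -7855399986018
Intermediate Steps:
Mul(Add(-3881653, -606293), Add(3535770, -1785437)) = Mul(-4487946, 1750333) = -7855399986018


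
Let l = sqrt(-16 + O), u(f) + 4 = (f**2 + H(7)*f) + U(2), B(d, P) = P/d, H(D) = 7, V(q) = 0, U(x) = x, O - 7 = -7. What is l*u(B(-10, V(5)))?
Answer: -8*I ≈ -8.0*I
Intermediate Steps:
O = 0 (O = 7 - 7 = 0)
u(f) = -2 + f**2 + 7*f (u(f) = -4 + ((f**2 + 7*f) + 2) = -4 + (2 + f**2 + 7*f) = -2 + f**2 + 7*f)
l = 4*I (l = sqrt(-16 + 0) = sqrt(-16) = 4*I ≈ 4.0*I)
l*u(B(-10, V(5))) = (4*I)*(-2 + (0/(-10))**2 + 7*(0/(-10))) = (4*I)*(-2 + (0*(-1/10))**2 + 7*(0*(-1/10))) = (4*I)*(-2 + 0**2 + 7*0) = (4*I)*(-2 + 0 + 0) = (4*I)*(-2) = -8*I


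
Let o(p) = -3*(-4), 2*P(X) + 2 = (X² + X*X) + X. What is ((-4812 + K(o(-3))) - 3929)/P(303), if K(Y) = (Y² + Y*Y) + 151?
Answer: -16604/183919 ≈ -0.090279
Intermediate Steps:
P(X) = -1 + X² + X/2 (P(X) = -1 + ((X² + X*X) + X)/2 = -1 + ((X² + X²) + X)/2 = -1 + (2*X² + X)/2 = -1 + (X + 2*X²)/2 = -1 + (X² + X/2) = -1 + X² + X/2)
o(p) = 12
K(Y) = 151 + 2*Y² (K(Y) = (Y² + Y²) + 151 = 2*Y² + 151 = 151 + 2*Y²)
((-4812 + K(o(-3))) - 3929)/P(303) = ((-4812 + (151 + 2*12²)) - 3929)/(-1 + 303² + (½)*303) = ((-4812 + (151 + 2*144)) - 3929)/(-1 + 91809 + 303/2) = ((-4812 + (151 + 288)) - 3929)/(183919/2) = ((-4812 + 439) - 3929)*(2/183919) = (-4373 - 3929)*(2/183919) = -8302*2/183919 = -16604/183919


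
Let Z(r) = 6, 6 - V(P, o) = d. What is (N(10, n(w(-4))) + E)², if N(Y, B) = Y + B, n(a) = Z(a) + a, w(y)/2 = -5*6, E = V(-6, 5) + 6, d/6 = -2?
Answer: 400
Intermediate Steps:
d = -12 (d = 6*(-2) = -12)
V(P, o) = 18 (V(P, o) = 6 - 1*(-12) = 6 + 12 = 18)
E = 24 (E = 18 + 6 = 24)
w(y) = -60 (w(y) = 2*(-5*6) = 2*(-30) = -60)
n(a) = 6 + a
N(Y, B) = B + Y
(N(10, n(w(-4))) + E)² = (((6 - 60) + 10) + 24)² = ((-54 + 10) + 24)² = (-44 + 24)² = (-20)² = 400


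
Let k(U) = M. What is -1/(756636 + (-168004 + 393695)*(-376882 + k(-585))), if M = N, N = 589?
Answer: 1/84925186827 ≈ 1.1775e-11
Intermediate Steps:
M = 589
k(U) = 589
-1/(756636 + (-168004 + 393695)*(-376882 + k(-585))) = -1/(756636 + (-168004 + 393695)*(-376882 + 589)) = -1/(756636 + 225691*(-376293)) = -1/(756636 - 84925943463) = -1/(-84925186827) = -1*(-1/84925186827) = 1/84925186827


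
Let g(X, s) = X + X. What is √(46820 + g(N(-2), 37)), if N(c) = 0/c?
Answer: 2*√11705 ≈ 216.38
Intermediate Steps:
N(c) = 0
g(X, s) = 2*X
√(46820 + g(N(-2), 37)) = √(46820 + 2*0) = √(46820 + 0) = √46820 = 2*√11705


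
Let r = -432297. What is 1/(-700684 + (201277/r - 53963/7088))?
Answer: -3064121136/2147005408751411 ≈ -1.4272e-6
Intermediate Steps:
1/(-700684 + (201277/r - 53963/7088)) = 1/(-700684 + (201277/(-432297) - 53963/7088)) = 1/(-700684 + (201277*(-1/432297) - 53963*1/7088)) = 1/(-700684 + (-201277/432297 - 53963/7088)) = 1/(-700684 - 24754694387/3064121136) = 1/(-2147005408751411/3064121136) = -3064121136/2147005408751411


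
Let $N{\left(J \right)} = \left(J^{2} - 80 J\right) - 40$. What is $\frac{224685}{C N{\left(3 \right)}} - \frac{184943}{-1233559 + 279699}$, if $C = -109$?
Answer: $\frac{219781065377}{28176070540} \approx 7.8003$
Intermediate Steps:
$N{\left(J \right)} = -40 + J^{2} - 80 J$
$\frac{224685}{C N{\left(3 \right)}} - \frac{184943}{-1233559 + 279699} = \frac{224685}{\left(-109\right) \left(-40 + 3^{2} - 240\right)} - \frac{184943}{-1233559 + 279699} = \frac{224685}{\left(-109\right) \left(-40 + 9 - 240\right)} - \frac{184943}{-953860} = \frac{224685}{\left(-109\right) \left(-271\right)} - - \frac{184943}{953860} = \frac{224685}{29539} + \frac{184943}{953860} = \frac{219781065377}{28176070540}$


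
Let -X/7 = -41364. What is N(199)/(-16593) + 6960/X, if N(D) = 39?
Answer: 2894303/133457499 ≈ 0.021687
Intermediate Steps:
X = 289548 (X = -7*(-41364) = 289548)
N(199)/(-16593) + 6960/X = 39/(-16593) + 6960/289548 = 39*(-1/16593) + 6960*(1/289548) = -13/5531 + 580/24129 = 2894303/133457499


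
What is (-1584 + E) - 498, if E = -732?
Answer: -2814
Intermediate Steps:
(-1584 + E) - 498 = (-1584 - 732) - 498 = -2316 - 498 = -2814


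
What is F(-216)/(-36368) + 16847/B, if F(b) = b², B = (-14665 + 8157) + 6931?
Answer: 37059763/961479 ≈ 38.545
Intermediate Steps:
B = 423 (B = -6508 + 6931 = 423)
F(-216)/(-36368) + 16847/B = (-216)²/(-36368) + 16847/423 = 46656*(-1/36368) + 16847*(1/423) = -2916/2273 + 16847/423 = 37059763/961479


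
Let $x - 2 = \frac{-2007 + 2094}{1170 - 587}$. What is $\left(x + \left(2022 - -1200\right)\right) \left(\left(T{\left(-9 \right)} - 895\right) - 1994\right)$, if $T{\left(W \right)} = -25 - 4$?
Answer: $- \frac{5484903322}{583} \approx -9.4081 \cdot 10^{6}$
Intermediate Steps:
$x = \frac{1253}{583}$ ($x = 2 + \frac{-2007 + 2094}{1170 - 587} = 2 + \frac{87}{583} = \frac{1253}{583} \approx 2.1492$)
$T{\left(W \right)} = -29$
$\left(x + \left(2022 - -1200\right)\right) \left(\left(T{\left(-9 \right)} - 895\right) - 1994\right) = \left(\frac{1253}{583} + \left(2022 - -1200\right)\right) \left(\left(-29 - 895\right) - 1994\right) = \left(\frac{1253}{583} + \left(2022 + 1200\right)\right) \left(\left(-29 - 895\right) - 1994\right) = \left(\frac{1253}{583} + 3222\right) \left(-924 - 1994\right) = \frac{1879679}{583} \left(-2918\right) = - \frac{5484903322}{583}$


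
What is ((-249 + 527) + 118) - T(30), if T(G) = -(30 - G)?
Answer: 396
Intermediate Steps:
T(G) = -30 + G
((-249 + 527) + 118) - T(30) = ((-249 + 527) + 118) - (-30 + 30) = (278 + 118) - 1*0 = 396 + 0 = 396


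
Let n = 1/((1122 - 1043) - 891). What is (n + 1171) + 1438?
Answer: 2118507/812 ≈ 2609.0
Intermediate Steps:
n = -1/812 (n = 1/(79 - 891) = 1/(-812) = -1/812 ≈ -0.0012315)
(n + 1171) + 1438 = (-1/812 + 1171) + 1438 = 950851/812 + 1438 = 2118507/812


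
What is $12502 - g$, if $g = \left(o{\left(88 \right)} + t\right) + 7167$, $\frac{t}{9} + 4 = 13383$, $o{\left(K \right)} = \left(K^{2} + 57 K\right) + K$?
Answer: $-127924$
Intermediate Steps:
$o{\left(K \right)} = K^{2} + 58 K$
$t = 120411$ ($t = -36 + 9 \cdot 13383 = -36 + 120447 = 120411$)
$g = 140426$ ($g = \left(88 \left(58 + 88\right) + 120411\right) + 7167 = \left(88 \cdot 146 + 120411\right) + 7167 = \left(12848 + 120411\right) + 7167 = 133259 + 7167 = 140426$)
$12502 - g = 12502 - 140426 = -127924$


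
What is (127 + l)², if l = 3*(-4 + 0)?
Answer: 13225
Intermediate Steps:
l = -12 (l = 3*(-4) = -12)
(127 + l)² = (127 - 12)² = 115² = 13225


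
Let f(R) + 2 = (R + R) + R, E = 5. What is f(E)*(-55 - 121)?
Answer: -2288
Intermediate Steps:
f(R) = -2 + 3*R (f(R) = -2 + ((R + R) + R) = -2 + (2*R + R) = -2 + 3*R)
f(E)*(-55 - 121) = (-2 + 3*5)*(-55 - 121) = (-2 + 15)*(-176) = 13*(-176) = -2288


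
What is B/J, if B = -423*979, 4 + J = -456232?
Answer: 37647/41476 ≈ 0.90768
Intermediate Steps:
J = -456236 (J = -4 - 456232 = -456236)
B = -414117
B/J = -414117/(-456236) = -414117*(-1/456236) = 37647/41476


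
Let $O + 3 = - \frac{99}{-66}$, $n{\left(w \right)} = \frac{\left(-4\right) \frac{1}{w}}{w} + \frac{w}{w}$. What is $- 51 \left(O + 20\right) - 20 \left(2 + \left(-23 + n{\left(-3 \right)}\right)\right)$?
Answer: $- \frac{9623}{18} \approx -534.61$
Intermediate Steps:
$n{\left(w \right)} = 1 - \frac{4}{w^{2}}$ ($n{\left(w \right)} = - \frac{4}{w^{2}} + 1 = 1 - \frac{4}{w^{2}}$)
$O = - \frac{3}{2}$ ($O = -3 - \frac{99}{-66} = -3 - - \frac{3}{2} = -3 + \frac{3}{2} = - \frac{3}{2} \approx -1.5$)
$- 51 \left(O + 20\right) - 20 \left(2 + \left(-23 + n{\left(-3 \right)}\right)\right) = - 51 \left(- \frac{3}{2} + 20\right) - 20 \left(2 - \left(22 + \frac{4}{9}\right)\right) = \left(-51\right) \frac{37}{2} - 20 \left(2 + \left(-23 + \left(1 - \frac{4}{9}\right)\right)\right) = - \frac{1887}{2} - 20 \left(2 + \left(-23 + \left(1 - \frac{4}{9}\right)\right)\right) = - \frac{1887}{2} - 20 \left(2 + \left(-23 + \frac{5}{9}\right)\right) = - \frac{1887}{2} - 20 \left(2 - \frac{202}{9}\right) = - \frac{1887}{2} - 20 \left(- \frac{184}{9}\right) = - \frac{1887}{2} - - \frac{3680}{9} = - \frac{1887}{2} + \frac{3680}{9} = - \frac{9623}{18}$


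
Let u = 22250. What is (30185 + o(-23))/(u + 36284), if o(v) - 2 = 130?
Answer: 4331/8362 ≈ 0.51794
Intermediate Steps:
o(v) = 132 (o(v) = 2 + 130 = 132)
(30185 + o(-23))/(u + 36284) = (30185 + 132)/(22250 + 36284) = 30317/58534 = 30317*(1/58534) = 4331/8362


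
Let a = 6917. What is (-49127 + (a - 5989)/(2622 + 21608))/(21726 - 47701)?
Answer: 595173141/314687125 ≈ 1.8913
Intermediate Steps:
(-49127 + (a - 5989)/(2622 + 21608))/(21726 - 47701) = (-49127 + (6917 - 5989)/(2622 + 21608))/(21726 - 47701) = (-49127 + 928/24230)/(-25975) = (-49127 + 928*(1/24230))*(-1/25975) = (-49127 + 464/12115)*(-1/25975) = -595173141/12115*(-1/25975) = 595173141/314687125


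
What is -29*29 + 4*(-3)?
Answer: -853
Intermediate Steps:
-29*29 + 4*(-3) = -841 - 12 = -853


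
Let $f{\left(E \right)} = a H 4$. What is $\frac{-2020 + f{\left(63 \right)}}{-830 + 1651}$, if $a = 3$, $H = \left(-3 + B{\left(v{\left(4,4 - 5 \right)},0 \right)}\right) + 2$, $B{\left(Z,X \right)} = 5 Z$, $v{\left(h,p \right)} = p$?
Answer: $- \frac{2092}{821} \approx -2.5481$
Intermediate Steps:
$H = -6$ ($H = \left(-3 + 5 \left(4 - 5\right)\right) + 2 = \left(-3 + 5 \left(-1\right)\right) + 2 = \left(-3 - 5\right) + 2 = -8 + 2 = -6$)
$f{\left(E \right)} = -72$ ($f{\left(E \right)} = 3 \left(-6\right) 4 = \left(-18\right) 4 = -72$)
$\frac{-2020 + f{\left(63 \right)}}{-830 + 1651} = \frac{-2020 - 72}{-830 + 1651} = - \frac{2092}{821}$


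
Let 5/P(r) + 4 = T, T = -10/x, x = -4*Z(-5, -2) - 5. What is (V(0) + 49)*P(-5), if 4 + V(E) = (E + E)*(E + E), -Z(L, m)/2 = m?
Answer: -4725/74 ≈ -63.851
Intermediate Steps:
Z(L, m) = -2*m
V(E) = -4 + 4*E**2 (V(E) = -4 + (E + E)*(E + E) = -4 + (2*E)*(2*E) = -4 + 4*E**2)
x = -21 (x = -(-8)*(-2) - 5 = -4*4 - 5 = -16 - 5 = -21)
T = 10/21 (T = -10/(-21) = -10*(-1/21) = 10/21 ≈ 0.47619)
P(r) = -105/74 (P(r) = 5/(-4 + 10/21) = 5/(-74/21) = 5*(-21/74) = -105/74)
(V(0) + 49)*P(-5) = ((-4 + 4*0**2) + 49)*(-105/74) = ((-4 + 4*0) + 49)*(-105/74) = ((-4 + 0) + 49)*(-105/74) = (-4 + 49)*(-105/74) = 45*(-105/74) = -4725/74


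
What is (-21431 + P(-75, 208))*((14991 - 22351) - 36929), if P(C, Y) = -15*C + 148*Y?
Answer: -464060142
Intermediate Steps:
(-21431 + P(-75, 208))*((14991 - 22351) - 36929) = (-21431 + (-15*(-75) + 148*208))*((14991 - 22351) - 36929) = (-21431 + (1125 + 30784))*(-7360 - 36929) = (-21431 + 31909)*(-44289) = 10478*(-44289) = -464060142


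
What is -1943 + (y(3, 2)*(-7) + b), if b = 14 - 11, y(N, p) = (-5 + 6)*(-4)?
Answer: -1912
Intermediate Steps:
y(N, p) = -4 (y(N, p) = 1*(-4) = -4)
b = 3
-1943 + (y(3, 2)*(-7) + b) = -1943 + (-4*(-7) + 3) = -1943 + (28 + 3) = -1943 + 31 = -1912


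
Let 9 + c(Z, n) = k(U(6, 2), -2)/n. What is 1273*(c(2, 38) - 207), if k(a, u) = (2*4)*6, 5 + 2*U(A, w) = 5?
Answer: -273360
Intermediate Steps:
U(A, w) = 0 (U(A, w) = -5/2 + (½)*5 = -5/2 + 5/2 = 0)
k(a, u) = 48 (k(a, u) = 8*6 = 48)
c(Z, n) = -9 + 48/n
1273*(c(2, 38) - 207) = 1273*((-9 + 48/38) - 207) = 1273*((-9 + 48*(1/38)) - 207) = 1273*((-9 + 24/19) - 207) = 1273*(-147/19 - 207) = 1273*(-4080/19) = -273360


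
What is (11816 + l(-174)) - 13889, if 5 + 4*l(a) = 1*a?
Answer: -8471/4 ≈ -2117.8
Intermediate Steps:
l(a) = -5/4 + a/4 (l(a) = -5/4 + (1*a)/4 = -5/4 + a/4)
(11816 + l(-174)) - 13889 = (11816 + (-5/4 + (¼)*(-174))) - 13889 = (11816 + (-5/4 - 87/2)) - 13889 = (11816 - 179/4) - 13889 = 47085/4 - 13889 = -8471/4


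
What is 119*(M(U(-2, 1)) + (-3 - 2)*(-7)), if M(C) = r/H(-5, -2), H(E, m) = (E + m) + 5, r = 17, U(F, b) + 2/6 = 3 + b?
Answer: 6307/2 ≈ 3153.5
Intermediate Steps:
U(F, b) = 8/3 + b (U(F, b) = -⅓ + (3 + b) = 8/3 + b)
H(E, m) = 5 + E + m
M(C) = -17/2 (M(C) = 17/(5 - 5 - 2) = 17/(-2) = 17*(-½) = -17/2)
119*(M(U(-2, 1)) + (-3 - 2)*(-7)) = 119*(-17/2 + (-3 - 2)*(-7)) = 119*(-17/2 - 5*(-7)) = 119*(-17/2 + 35) = 119*(53/2) = 6307/2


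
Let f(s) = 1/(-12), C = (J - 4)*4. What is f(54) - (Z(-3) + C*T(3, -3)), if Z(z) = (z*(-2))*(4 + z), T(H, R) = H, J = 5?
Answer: -217/12 ≈ -18.083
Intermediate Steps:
C = 4 (C = (5 - 4)*4 = 1*4 = 4)
Z(z) = -2*z*(4 + z) (Z(z) = (-2*z)*(4 + z) = -2*z*(4 + z))
f(s) = -1/12
f(54) - (Z(-3) + C*T(3, -3)) = -1/12 - (-2*(-3)*(4 - 3) + 4*3) = -1/12 - (-2*(-3)*1 + 12) = -1/12 - (6 + 12) = -1/12 - 1*18 = -1/12 - 18 = -217/12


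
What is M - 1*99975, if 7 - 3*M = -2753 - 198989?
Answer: -98176/3 ≈ -32725.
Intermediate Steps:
M = 201749/3 (M = 7/3 - (-2753 - 198989)/3 = 7/3 - ⅓*(-201742) = 7/3 + 201742/3 = 201749/3 ≈ 67250.)
M - 1*99975 = 201749/3 - 1*99975 = 201749/3 - 99975 = -98176/3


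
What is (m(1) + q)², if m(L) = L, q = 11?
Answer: 144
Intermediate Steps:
(m(1) + q)² = (1 + 11)² = 12² = 144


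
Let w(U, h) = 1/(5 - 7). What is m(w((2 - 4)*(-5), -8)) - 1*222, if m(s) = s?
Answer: -445/2 ≈ -222.50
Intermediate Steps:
w(U, h) = -½ (w(U, h) = 1/(-2) = -½)
m(w((2 - 4)*(-5), -8)) - 1*222 = -½ - 1*222 = -½ - 222 = -445/2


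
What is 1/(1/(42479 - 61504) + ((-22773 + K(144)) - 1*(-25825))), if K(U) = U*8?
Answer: 19025/79981099 ≈ 0.00023787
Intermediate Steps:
K(U) = 8*U
1/(1/(42479 - 61504) + ((-22773 + K(144)) - 1*(-25825))) = 1/(1/(42479 - 61504) + ((-22773 + 8*144) - 1*(-25825))) = 1/(1/(-19025) + ((-22773 + 1152) + 25825)) = 1/(-1/19025 + (-21621 + 25825)) = 1/(-1/19025 + 4204) = 1/(79981099/19025) = 19025/79981099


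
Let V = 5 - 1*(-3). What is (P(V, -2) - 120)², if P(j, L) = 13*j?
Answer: 256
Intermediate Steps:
V = 8 (V = 5 + 3 = 8)
(P(V, -2) - 120)² = (13*8 - 120)² = (104 - 120)² = (-16)² = 256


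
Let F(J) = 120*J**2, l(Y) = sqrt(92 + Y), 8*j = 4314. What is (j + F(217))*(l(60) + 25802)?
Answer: 291625518177/2 + 22604877*sqrt(38)/2 ≈ 1.4588e+11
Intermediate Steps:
j = 2157/4 (j = (1/8)*4314 = 2157/4 ≈ 539.25)
(j + F(217))*(l(60) + 25802) = (2157/4 + 120*217**2)*(sqrt(92 + 60) + 25802) = (2157/4 + 120*47089)*(sqrt(152) + 25802) = (2157/4 + 5650680)*(2*sqrt(38) + 25802) = 22604877*(25802 + 2*sqrt(38))/4 = 291625518177/2 + 22604877*sqrt(38)/2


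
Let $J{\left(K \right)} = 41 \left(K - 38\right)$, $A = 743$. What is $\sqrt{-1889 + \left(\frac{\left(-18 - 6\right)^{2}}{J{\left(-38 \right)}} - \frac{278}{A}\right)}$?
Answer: $\frac{i \sqrt{633013544142339}}{578797} \approx 43.469 i$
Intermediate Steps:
$J{\left(K \right)} = -1558 + 41 K$ ($J{\left(K \right)} = 41 \left(-38 + K\right) = -1558 + 41 K$)
$\sqrt{-1889 + \left(\frac{\left(-18 - 6\right)^{2}}{J{\left(-38 \right)}} - \frac{278}{A}\right)} = \sqrt{-1889 - \left(\frac{278}{743} - \frac{\left(-18 - 6\right)^{2}}{-1558 + 41 \left(-38\right)}\right)} = \sqrt{-1889 - \left(\frac{278}{743} - \frac{\left(-24\right)^{2}}{-1558 - 1558}\right)} = \sqrt{-1889 - \left(\frac{278}{743} - \frac{576}{-3116}\right)} = \sqrt{-1889 + \left(576 \left(- \frac{1}{3116}\right) - \frac{278}{743}\right)} = \sqrt{-1889 - \frac{323554}{578797}} = \sqrt{- \frac{1093671087}{578797}} = \frac{i \sqrt{633013544142339}}{578797}$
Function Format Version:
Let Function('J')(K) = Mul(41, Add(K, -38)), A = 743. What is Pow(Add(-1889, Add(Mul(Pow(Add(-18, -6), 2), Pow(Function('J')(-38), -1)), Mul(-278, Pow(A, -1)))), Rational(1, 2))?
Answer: Mul(Rational(1, 578797), I, Pow(633013544142339, Rational(1, 2))) ≈ Mul(43.469, I)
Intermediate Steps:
Function('J')(K) = Add(-1558, Mul(41, K)) (Function('J')(K) = Mul(41, Add(-38, K)) = Add(-1558, Mul(41, K)))
Pow(Add(-1889, Add(Mul(Pow(Add(-18, -6), 2), Pow(Function('J')(-38), -1)), Mul(-278, Pow(A, -1)))), Rational(1, 2)) = Pow(Add(-1889, Add(Mul(Pow(Add(-18, -6), 2), Pow(Add(-1558, Mul(41, -38)), -1)), Mul(-278, Pow(743, -1)))), Rational(1, 2)) = Pow(Add(-1889, Add(Mul(Pow(-24, 2), Pow(Add(-1558, -1558), -1)), Mul(-278, Rational(1, 743)))), Rational(1, 2)) = Pow(Add(-1889, Add(Mul(576, Pow(-3116, -1)), Rational(-278, 743))), Rational(1, 2)) = Pow(Add(-1889, Add(Mul(576, Rational(-1, 3116)), Rational(-278, 743))), Rational(1, 2)) = Pow(Add(-1889, Add(Rational(-144, 779), Rational(-278, 743))), Rational(1, 2)) = Pow(Add(-1889, Rational(-323554, 578797)), Rational(1, 2)) = Pow(Rational(-1093671087, 578797), Rational(1, 2)) = Mul(Rational(1, 578797), I, Pow(633013544142339, Rational(1, 2)))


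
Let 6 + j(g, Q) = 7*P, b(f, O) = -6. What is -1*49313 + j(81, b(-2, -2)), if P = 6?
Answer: -49277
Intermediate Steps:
j(g, Q) = 36 (j(g, Q) = -6 + 7*6 = -6 + 42 = 36)
-1*49313 + j(81, b(-2, -2)) = -1*49313 + 36 = -49313 + 36 = -49277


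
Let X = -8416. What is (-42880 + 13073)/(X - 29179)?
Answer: 29807/37595 ≈ 0.79284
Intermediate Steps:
(-42880 + 13073)/(X - 29179) = (-42880 + 13073)/(-8416 - 29179) = -29807/(-37595) = -29807*(-1/37595) = 29807/37595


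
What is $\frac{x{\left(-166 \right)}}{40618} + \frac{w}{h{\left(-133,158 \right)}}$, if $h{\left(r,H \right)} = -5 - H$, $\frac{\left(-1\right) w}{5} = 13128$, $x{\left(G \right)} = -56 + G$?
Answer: $\frac{1333064667}{3310367} \approx 402.69$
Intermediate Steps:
$w = -65640$ ($w = \left(-5\right) 13128 = -65640$)
$\frac{x{\left(-166 \right)}}{40618} + \frac{w}{h{\left(-133,158 \right)}} = \frac{-56 - 166}{40618} - \frac{65640}{-5 - 158} = \left(-222\right) \frac{1}{40618} - \frac{65640}{-5 - 158} = - \frac{111}{20309} - \frac{65640}{-163} = - \frac{111}{20309} - - \frac{65640}{163} = - \frac{111}{20309} + \frac{65640}{163} = \frac{1333064667}{3310367}$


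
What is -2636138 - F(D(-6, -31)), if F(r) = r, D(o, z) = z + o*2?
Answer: -2636095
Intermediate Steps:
D(o, z) = z + 2*o
-2636138 - F(D(-6, -31)) = -2636138 - (-31 + 2*(-6)) = -2636138 - (-31 - 12) = -2636138 - 1*(-43) = -2636138 + 43 = -2636095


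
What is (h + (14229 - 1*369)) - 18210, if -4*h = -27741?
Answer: 10341/4 ≈ 2585.3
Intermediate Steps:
h = 27741/4 (h = -¼*(-27741) = 27741/4 ≈ 6935.3)
(h + (14229 - 1*369)) - 18210 = (27741/4 + (14229 - 1*369)) - 18210 = (27741/4 + (14229 - 369)) - 18210 = (27741/4 + 13860) - 18210 = 83181/4 - 18210 = 10341/4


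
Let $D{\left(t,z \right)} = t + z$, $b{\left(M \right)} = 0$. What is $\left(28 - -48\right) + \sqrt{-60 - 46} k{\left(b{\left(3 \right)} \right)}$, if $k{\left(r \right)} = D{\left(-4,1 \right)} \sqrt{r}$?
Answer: $76$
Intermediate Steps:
$k{\left(r \right)} = - 3 \sqrt{r}$ ($k{\left(r \right)} = \left(-4 + 1\right) \sqrt{r} = - 3 \sqrt{r}$)
$\left(28 - -48\right) + \sqrt{-60 - 46} k{\left(b{\left(3 \right)} \right)} = \left(28 - -48\right) + \sqrt{-60 - 46} \left(- 3 \sqrt{0}\right) = \left(28 + 48\right) + \sqrt{-106} \left(\left(-3\right) 0\right) = 76 + i \sqrt{106} \cdot 0 = 76 + 0 = 76$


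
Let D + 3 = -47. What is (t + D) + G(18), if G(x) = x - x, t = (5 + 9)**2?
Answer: 146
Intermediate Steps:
D = -50 (D = -3 - 47 = -50)
t = 196 (t = 14**2 = 196)
G(x) = 0
(t + D) + G(18) = (196 - 50) + 0 = 146 + 0 = 146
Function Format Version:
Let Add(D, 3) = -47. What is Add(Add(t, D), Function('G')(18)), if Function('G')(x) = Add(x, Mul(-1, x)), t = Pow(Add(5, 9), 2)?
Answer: 146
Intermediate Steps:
D = -50 (D = Add(-3, -47) = -50)
t = 196 (t = Pow(14, 2) = 196)
Function('G')(x) = 0
Add(Add(t, D), Function('G')(18)) = Add(Add(196, -50), 0) = Add(146, 0) = 146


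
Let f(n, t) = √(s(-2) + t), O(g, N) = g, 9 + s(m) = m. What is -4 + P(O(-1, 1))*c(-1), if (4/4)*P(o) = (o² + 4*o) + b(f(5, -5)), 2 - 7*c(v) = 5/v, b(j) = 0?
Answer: -7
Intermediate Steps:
s(m) = -9 + m
f(n, t) = √(-11 + t) (f(n, t) = √((-9 - 2) + t) = √(-11 + t))
c(v) = 2/7 - 5/(7*v)
P(o) = o² + 4*o (P(o) = (o² + 4*o) + 0 = o² + 4*o)
-4 + P(O(-1, 1))*c(-1) = -4 + (-(4 - 1))*((⅐)*(-5 + 2*(-1))/(-1)) = -4 + (-1*3)*((⅐)*(-1)*(-5 - 2)) = -4 - 3*(-1)*(-7)/7 = -4 - 3*1 = -4 - 3 = -7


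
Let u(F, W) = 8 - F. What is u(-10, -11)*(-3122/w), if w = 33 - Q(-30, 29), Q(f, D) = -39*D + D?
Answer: -56196/1135 ≈ -49.512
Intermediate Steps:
Q(f, D) = -38*D
w = 1135 (w = 33 - (-38)*29 = 33 - 1*(-1102) = 33 + 1102 = 1135)
u(-10, -11)*(-3122/w) = (8 - 1*(-10))*(-3122/1135) = (8 + 10)*(-3122*1/1135) = 18*(-3122/1135) = -56196/1135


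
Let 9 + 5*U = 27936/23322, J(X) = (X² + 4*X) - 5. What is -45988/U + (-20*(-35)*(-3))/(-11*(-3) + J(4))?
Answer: 892715335/30327 ≈ 29436.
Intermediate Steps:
J(X) = -5 + X² + 4*X
U = -30327/19435 (U = -9/5 + (27936/23322)/5 = -9/5 + (27936*(1/23322))/5 = -9/5 + (⅕)*(4656/3887) = -9/5 + 4656/19435 = -30327/19435 ≈ -1.5604)
-45988/U + (-20*(-35)*(-3))/(-11*(-3) + J(4)) = -45988/(-30327/19435) + (-20*(-35)*(-3))/(-11*(-3) + (-5 + 4² + 4*4)) = -45988*(-19435/30327) + (700*(-3))/(33 + (-5 + 16 + 16)) = 893776780/30327 - 2100/(33 + 27) = 893776780/30327 - 2100/60 = 893776780/30327 - 2100*1/60 = 893776780/30327 - 35 = 892715335/30327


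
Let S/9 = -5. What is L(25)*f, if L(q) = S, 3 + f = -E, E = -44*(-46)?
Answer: 91215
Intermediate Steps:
E = 2024
S = -45 (S = 9*(-5) = -45)
f = -2027 (f = -3 - 1*2024 = -3 - 2024 = -2027)
L(q) = -45
L(25)*f = -45*(-2027) = 91215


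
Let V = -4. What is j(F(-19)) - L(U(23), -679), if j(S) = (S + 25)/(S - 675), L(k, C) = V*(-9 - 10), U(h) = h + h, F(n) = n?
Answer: -26375/347 ≈ -76.009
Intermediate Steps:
U(h) = 2*h
L(k, C) = 76 (L(k, C) = -4*(-9 - 10) = -4*(-19) = 76)
j(S) = (25 + S)/(-675 + S)
j(F(-19)) - L(U(23), -679) = (25 - 19)/(-675 - 19) - 1*76 = 6/(-694) - 76 = -1/694*6 - 76 = -3/347 - 76 = -26375/347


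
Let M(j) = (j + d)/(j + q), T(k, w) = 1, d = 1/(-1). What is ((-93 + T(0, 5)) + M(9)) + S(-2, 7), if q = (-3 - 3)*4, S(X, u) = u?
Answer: -1283/15 ≈ -85.533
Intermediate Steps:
d = -1
q = -24 (q = -6*4 = -24)
M(j) = (-1 + j)/(-24 + j) (M(j) = (j - 1)/(j - 24) = (-1 + j)/(-24 + j))
((-93 + T(0, 5)) + M(9)) + S(-2, 7) = ((-93 + 1) + (-1 + 9)/(-24 + 9)) + 7 = (-92 + 8/(-15)) + 7 = (-92 - 1/15*8) + 7 = (-92 - 8/15) + 7 = -1388/15 + 7 = -1283/15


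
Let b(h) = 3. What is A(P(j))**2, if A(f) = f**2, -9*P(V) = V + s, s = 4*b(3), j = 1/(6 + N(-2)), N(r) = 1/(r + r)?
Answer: 6146560000/1836036801 ≈ 3.3477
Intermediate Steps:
N(r) = 1/(2*r)
j = 4/23 (j = 1/(6 + (1/2)/(-2)) = 1/(6 + (1/2)*(-1/2)) = 1/(6 - 1/4) = 1/(23/4) = 4/23 ≈ 0.17391)
s = 12 (s = 4*3 = 12)
P(V) = -4/3 - V/9 (P(V) = -(V + 12)/9 = -(12 + V)/9 = -4/3 - V/9)
A(P(j))**2 = ((-4/3 - 1/9*4/23)**2)**2 = ((-4/3 - 4/207)**2)**2 = ((-280/207)**2)**2 = (78400/42849)**2 = 6146560000/1836036801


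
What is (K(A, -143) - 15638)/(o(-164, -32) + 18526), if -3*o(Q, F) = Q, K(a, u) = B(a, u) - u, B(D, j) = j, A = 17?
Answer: -23457/27871 ≈ -0.84163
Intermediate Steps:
K(a, u) = 0 (K(a, u) = u - u = 0)
o(Q, F) = -Q/3
(K(A, -143) - 15638)/(o(-164, -32) + 18526) = (0 - 15638)/(-1/3*(-164) + 18526) = -15638/(164/3 + 18526) = -15638/55742/3 = -15638*3/55742 = -23457/27871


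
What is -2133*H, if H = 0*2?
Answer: 0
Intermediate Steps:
H = 0
-2133*H = -2133*0 = 0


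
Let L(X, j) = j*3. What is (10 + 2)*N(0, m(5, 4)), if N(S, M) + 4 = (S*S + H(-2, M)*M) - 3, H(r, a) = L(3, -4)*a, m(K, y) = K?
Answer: -3684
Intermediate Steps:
L(X, j) = 3*j
H(r, a) = -12*a (H(r, a) = (3*(-4))*a = -12*a)
N(S, M) = -7 + S² - 12*M² (N(S, M) = -4 + ((S*S + (-12*M)*M) - 3) = -4 + ((S² - 12*M²) - 3) = -4 + (-3 + S² - 12*M²) = -7 + S² - 12*M²)
(10 + 2)*N(0, m(5, 4)) = (10 + 2)*(-7 + 0² - 12*5²) = 12*(-7 + 0 - 12*25) = 12*(-7 + 0 - 300) = 12*(-307) = -3684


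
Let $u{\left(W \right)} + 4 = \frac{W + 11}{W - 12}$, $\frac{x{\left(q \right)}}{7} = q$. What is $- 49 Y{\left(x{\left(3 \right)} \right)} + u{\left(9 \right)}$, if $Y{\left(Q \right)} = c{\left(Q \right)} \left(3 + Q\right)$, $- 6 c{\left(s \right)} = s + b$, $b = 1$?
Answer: $\frac{12904}{3} \approx 4301.3$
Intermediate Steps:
$x{\left(q \right)} = 7 q$
$u{\left(W \right)} = -4 + \frac{11 + W}{-12 + W}$ ($u{\left(W \right)} = -4 + \frac{W + 11}{W - 12} = -4 + \frac{11 + W}{-12 + W}$)
$c{\left(s \right)} = - \frac{1}{6} - \frac{s}{6}$ ($c{\left(s \right)} = - \frac{s + 1}{6} = - \frac{1 + s}{6} = - \frac{1}{6} - \frac{s}{6}$)
$Y{\left(Q \right)} = \left(3 + Q\right) \left(- \frac{1}{6} - \frac{Q}{6}\right)$ ($Y{\left(Q \right)} = \left(- \frac{1}{6} - \frac{Q}{6}\right) \left(3 + Q\right) = \left(3 + Q\right) \left(- \frac{1}{6} - \frac{Q}{6}\right)$)
$- 49 Y{\left(x{\left(3 \right)} \right)} + u{\left(9 \right)} = - 49 \left(- \frac{\left(1 + 7 \cdot 3\right) \left(3 + 7 \cdot 3\right)}{6}\right) + \frac{59 - 27}{-12 + 9} = - 49 \left(- \frac{\left(1 + 21\right) \left(3 + 21\right)}{6}\right) + \frac{59 - 27}{-3} = - 49 \left(\left(- \frac{1}{6}\right) 22 \cdot 24\right) - \frac{32}{3} = \left(-49\right) \left(-88\right) - \frac{32}{3} = 4312 - \frac{32}{3} = \frac{12904}{3}$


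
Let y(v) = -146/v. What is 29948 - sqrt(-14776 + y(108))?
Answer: 29948 - I*sqrt(4787862)/18 ≈ 29948.0 - 121.56*I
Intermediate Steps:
29948 - sqrt(-14776 + y(108)) = 29948 - sqrt(-14776 - 146/108) = 29948 - sqrt(-14776 - 146*1/108) = 29948 - sqrt(-14776 - 73/54) = 29948 - sqrt(-797977/54) = 29948 - I*sqrt(4787862)/18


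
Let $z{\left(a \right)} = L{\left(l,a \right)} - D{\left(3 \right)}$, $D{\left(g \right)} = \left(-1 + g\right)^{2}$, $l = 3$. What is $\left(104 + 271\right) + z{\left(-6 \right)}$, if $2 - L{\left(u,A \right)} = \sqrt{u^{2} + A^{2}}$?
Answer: $373 - 3 \sqrt{5} \approx 366.29$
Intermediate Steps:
$L{\left(u,A \right)} = 2 - \sqrt{A^{2} + u^{2}}$ ($L{\left(u,A \right)} = 2 - \sqrt{u^{2} + A^{2}} = 2 - \sqrt{A^{2} + u^{2}}$)
$z{\left(a \right)} = -2 - \sqrt{9 + a^{2}}$ ($z{\left(a \right)} = \left(2 - \sqrt{a^{2} + 3^{2}}\right) - \left(-1 + 3\right)^{2} = \left(2 - \sqrt{a^{2} + 9}\right) - 2^{2} = \left(2 - \sqrt{9 + a^{2}}\right) - 4 = -2 - \sqrt{9 + a^{2}}$)
$\left(104 + 271\right) + z{\left(-6 \right)} = \left(104 + 271\right) - \left(2 + \sqrt{9 + \left(-6\right)^{2}}\right) = 375 - \left(2 + \sqrt{9 + 36}\right) = 375 - \left(2 + \sqrt{45}\right) = 375 - \left(2 + 3 \sqrt{5}\right) = 373 - 3 \sqrt{5}$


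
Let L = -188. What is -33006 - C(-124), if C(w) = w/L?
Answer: -1551313/47 ≈ -33007.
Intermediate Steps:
C(w) = -w/188 (C(w) = w/(-188) = w*(-1/188) = -w/188)
-33006 - C(-124) = -33006 - (-1)*(-124)/188 = -33006 - 1*31/47 = -33006 - 31/47 = -1551313/47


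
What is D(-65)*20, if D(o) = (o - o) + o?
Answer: -1300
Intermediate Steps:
D(o) = o (D(o) = 0 + o = o)
D(-65)*20 = -65*20 = -1300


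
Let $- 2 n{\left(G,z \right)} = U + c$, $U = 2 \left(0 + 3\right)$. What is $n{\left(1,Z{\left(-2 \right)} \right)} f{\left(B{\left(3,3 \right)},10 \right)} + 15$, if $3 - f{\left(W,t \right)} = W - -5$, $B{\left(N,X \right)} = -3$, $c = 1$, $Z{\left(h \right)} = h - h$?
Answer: $\frac{23}{2} \approx 11.5$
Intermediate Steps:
$Z{\left(h \right)} = 0$
$U = 6$ ($U = 2 \cdot 3 = 6$)
$n{\left(G,z \right)} = - \frac{7}{2}$ ($n{\left(G,z \right)} = - \frac{6 + 1}{2} = \left(- \frac{1}{2}\right) 7 = - \frac{7}{2}$)
$f{\left(W,t \right)} = -2 - W$ ($f{\left(W,t \right)} = 3 - \left(W - -5\right) = 3 - \left(W + 5\right) = 3 - \left(5 + W\right) = -2 - W$)
$n{\left(1,Z{\left(-2 \right)} \right)} f{\left(B{\left(3,3 \right)},10 \right)} + 15 = - \frac{7 \left(-2 - -3\right)}{2} + 15 = - \frac{7 \left(-2 + 3\right)}{2} + 15 = \left(- \frac{7}{2}\right) 1 + 15 = - \frac{7}{2} + 15 = \frac{23}{2}$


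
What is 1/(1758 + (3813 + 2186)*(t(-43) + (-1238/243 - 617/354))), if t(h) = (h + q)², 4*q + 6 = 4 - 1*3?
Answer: 229392/2685527985751 ≈ 8.5418e-8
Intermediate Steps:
q = -5/4 (q = -3/2 + (4 - 1*3)/4 = -3/2 + (4 - 3)/4 = -3/2 + (¼)*1 = -3/2 + ¼ = -5/4 ≈ -1.2500)
t(h) = (-5/4 + h)² (t(h) = (h - 5/4)² = (-5/4 + h)²)
1/(1758 + (3813 + 2186)*(t(-43) + (-1238/243 - 617/354))) = 1/(1758 + (3813 + 2186)*((-5 + 4*(-43))²/16 + (-1238/243 - 617/354))) = 1/(1758 + 5999*((-5 - 172)²/16 + (-1238*1/243 - 617*1/354))) = 1/(1758 + 5999*((1/16)*(-177)² + (-1238/243 - 617/354))) = 1/(1758 + 5999*((1/16)*31329 - 196061/28674)) = 1/(1758 + 5999*(31329/16 - 196061/28674)) = 1/(1758 + 5999*(447595385/229392)) = 1/(1758 + 2685124714615/229392) = 1/(2685527985751/229392) = 229392/2685527985751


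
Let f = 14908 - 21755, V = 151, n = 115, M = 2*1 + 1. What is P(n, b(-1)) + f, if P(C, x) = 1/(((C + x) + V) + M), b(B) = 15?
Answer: -1944547/284 ≈ -6847.0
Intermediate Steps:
M = 3 (M = 2 + 1 = 3)
f = -6847
P(C, x) = 1/(154 + C + x) (P(C, x) = 1/(((C + x) + 151) + 3) = 1/((151 + C + x) + 3) = 1/(154 + C + x))
P(n, b(-1)) + f = 1/(154 + 115 + 15) - 6847 = 1/284 - 6847 = -1944547/284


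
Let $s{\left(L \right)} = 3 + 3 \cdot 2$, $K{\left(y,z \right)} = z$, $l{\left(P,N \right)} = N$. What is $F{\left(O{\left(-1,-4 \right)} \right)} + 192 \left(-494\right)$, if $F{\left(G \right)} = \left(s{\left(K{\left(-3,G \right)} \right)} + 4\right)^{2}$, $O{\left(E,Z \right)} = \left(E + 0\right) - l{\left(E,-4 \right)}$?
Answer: $-94679$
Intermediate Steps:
$s{\left(L \right)} = 9$ ($s{\left(L \right)} = 3 + 6 = 9$)
$O{\left(E,Z \right)} = 4 + E$ ($O{\left(E,Z \right)} = \left(E + 0\right) - -4 = E + 4 = 4 + E$)
$F{\left(G \right)} = 169$ ($F{\left(G \right)} = \left(9 + 4\right)^{2} = 13^{2} = 169$)
$F{\left(O{\left(-1,-4 \right)} \right)} + 192 \left(-494\right) = 169 + 192 \left(-494\right) = 169 - 94848 = -94679$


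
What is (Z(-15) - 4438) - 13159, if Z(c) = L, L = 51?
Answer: -17546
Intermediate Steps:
Z(c) = 51
(Z(-15) - 4438) - 13159 = (51 - 4438) - 13159 = -4387 - 13159 = -17546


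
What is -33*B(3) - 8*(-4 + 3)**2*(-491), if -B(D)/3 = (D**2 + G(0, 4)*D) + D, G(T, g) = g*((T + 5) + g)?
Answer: 15808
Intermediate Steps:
G(T, g) = g*(5 + T + g) (G(T, g) = g*((5 + T) + g) = g*(5 + T + g))
B(D) = -111*D - 3*D**2 (B(D) = -3*((D**2 + (4*(5 + 0 + 4))*D) + D) = -3*((D**2 + (4*9)*D) + D) = -3*((D**2 + 36*D) + D) = -3*(D**2 + 37*D) = -111*D - 3*D**2)
-33*B(3) - 8*(-4 + 3)**2*(-491) = -(-99)*3*(37 + 3) - 8*(-4 + 3)**2*(-491) = -(-99)*3*40 - 8*(-1)**2*(-491) = -33*(-360) - 8*1*(-491) = 11880 - 8*(-491) = 11880 + 3928 = 15808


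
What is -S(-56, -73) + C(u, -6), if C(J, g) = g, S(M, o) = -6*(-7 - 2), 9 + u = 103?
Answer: -60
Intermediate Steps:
u = 94 (u = -9 + 103 = 94)
S(M, o) = 54 (S(M, o) = -6*(-9) = 54)
-S(-56, -73) + C(u, -6) = -1*54 - 6 = -54 - 6 = -60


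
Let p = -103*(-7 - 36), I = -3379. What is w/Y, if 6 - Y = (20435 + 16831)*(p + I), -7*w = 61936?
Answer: 4424/19564647 ≈ 0.00022612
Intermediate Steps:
w = -8848 (w = -⅐*61936 = -8848)
p = 4429 (p = -103*(-43) = 4429)
Y = -39129294 (Y = 6 - (20435 + 16831)*(4429 - 3379) = 6 - 37266*1050 = 6 - 1*39129300 = 6 - 39129300 = -39129294)
w/Y = -8848/(-39129294) = -8848*(-1/39129294) = 4424/19564647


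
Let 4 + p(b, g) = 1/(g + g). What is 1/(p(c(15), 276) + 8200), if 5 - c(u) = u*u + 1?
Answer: 552/4524193 ≈ 0.00012201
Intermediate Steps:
c(u) = 4 - u² (c(u) = 5 - (u*u + 1) = 5 - (u² + 1) = 5 - (1 + u²) = 5 + (-1 - u²) = 4 - u²)
p(b, g) = -4 + 1/(2*g) (p(b, g) = -4 + 1/(g + g) = -4 + 1/(2*g))
1/(p(c(15), 276) + 8200) = 1/((-4 + (½)/276) + 8200) = 1/((-4 + (½)*(1/276)) + 8200) = 1/((-4 + 1/552) + 8200) = 1/(-2207/552 + 8200) = 1/(4524193/552) = 552/4524193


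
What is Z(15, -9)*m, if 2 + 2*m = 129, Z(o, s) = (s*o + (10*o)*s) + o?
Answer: -93345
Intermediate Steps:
Z(o, s) = o + 11*o*s (Z(o, s) = (o*s + 10*o*s) + o = 11*o*s + o = o + 11*o*s)
m = 127/2 (m = -1 + (½)*129 = -1 + 129/2 = 127/2 ≈ 63.500)
Z(15, -9)*m = (15*(1 + 11*(-9)))*(127/2) = (15*(1 - 99))*(127/2) = (15*(-98))*(127/2) = -1470*127/2 = -93345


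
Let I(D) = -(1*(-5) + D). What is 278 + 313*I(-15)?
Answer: 6538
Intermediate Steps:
I(D) = 5 - D (I(D) = -(-5 + D) = 5 - D)
278 + 313*I(-15) = 278 + 313*(5 - 1*(-15)) = 278 + 313*(5 + 15) = 278 + 313*20 = 278 + 6260 = 6538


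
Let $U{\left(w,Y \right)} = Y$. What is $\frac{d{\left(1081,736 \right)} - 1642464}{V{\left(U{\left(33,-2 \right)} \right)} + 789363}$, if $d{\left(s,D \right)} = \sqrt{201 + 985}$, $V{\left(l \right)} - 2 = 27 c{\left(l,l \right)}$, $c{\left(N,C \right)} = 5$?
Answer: $- \frac{410616}{197375} + \frac{\sqrt{1186}}{789500} \approx -2.0803$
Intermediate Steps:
$V{\left(l \right)} = 137$ ($V{\left(l \right)} = 2 + 27 \cdot 5 = 2 + 135 = 137$)
$d{\left(s,D \right)} = \sqrt{1186}$
$\frac{d{\left(1081,736 \right)} - 1642464}{V{\left(U{\left(33,-2 \right)} \right)} + 789363} = \frac{\sqrt{1186} - 1642464}{137 + 789363} = \frac{-1642464 + \sqrt{1186}}{789500} = \left(-1642464 + \sqrt{1186}\right) \frac{1}{789500} = - \frac{410616}{197375} + \frac{\sqrt{1186}}{789500}$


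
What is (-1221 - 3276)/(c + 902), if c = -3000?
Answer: 4497/2098 ≈ 2.1435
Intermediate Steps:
(-1221 - 3276)/(c + 902) = (-1221 - 3276)/(-3000 + 902) = -4497/(-2098) = -4497*(-1/2098) = 4497/2098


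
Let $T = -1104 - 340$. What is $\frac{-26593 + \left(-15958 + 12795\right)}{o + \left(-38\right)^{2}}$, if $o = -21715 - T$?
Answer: $\frac{29756}{18827} \approx 1.5805$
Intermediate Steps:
$T = -1444$ ($T = -1104 - 340 = -1444$)
$o = -20271$ ($o = -21715 - -1444 = -21715 + 1444 = -20271$)
$\frac{-26593 + \left(-15958 + 12795\right)}{o + \left(-38\right)^{2}} = \frac{-26593 + \left(-15958 + 12795\right)}{-20271 + \left(-38\right)^{2}} = \frac{-26593 - 3163}{-20271 + 1444} = - \frac{29756}{-18827} = \left(-29756\right) \left(- \frac{1}{18827}\right) = \frac{29756}{18827}$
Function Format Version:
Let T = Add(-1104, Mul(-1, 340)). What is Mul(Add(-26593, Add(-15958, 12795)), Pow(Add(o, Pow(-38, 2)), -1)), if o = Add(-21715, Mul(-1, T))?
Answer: Rational(29756, 18827) ≈ 1.5805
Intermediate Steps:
T = -1444 (T = Add(-1104, -340) = -1444)
o = -20271 (o = Add(-21715, Mul(-1, -1444)) = Add(-21715, 1444) = -20271)
Mul(Add(-26593, Add(-15958, 12795)), Pow(Add(o, Pow(-38, 2)), -1)) = Mul(Add(-26593, Add(-15958, 12795)), Pow(Add(-20271, Pow(-38, 2)), -1)) = Mul(Add(-26593, -3163), Pow(Add(-20271, 1444), -1)) = Mul(-29756, Pow(-18827, -1)) = Mul(-29756, Rational(-1, 18827)) = Rational(29756, 18827)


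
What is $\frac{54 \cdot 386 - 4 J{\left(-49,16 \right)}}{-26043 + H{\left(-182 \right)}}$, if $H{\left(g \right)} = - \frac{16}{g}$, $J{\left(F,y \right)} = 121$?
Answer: $- \frac{370552}{473981} \approx -0.78179$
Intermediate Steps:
$\frac{54 \cdot 386 - 4 J{\left(-49,16 \right)}}{-26043 + H{\left(-182 \right)}} = \frac{54 \cdot 386 - 484}{-26043 - \frac{16}{-182}} = \frac{20844 - 484}{-26043 - - \frac{8}{91}} = \frac{20360}{-26043 + \frac{8}{91}} = \frac{20360}{- \frac{2369905}{91}} = 20360 \left(- \frac{91}{2369905}\right) = - \frac{370552}{473981}$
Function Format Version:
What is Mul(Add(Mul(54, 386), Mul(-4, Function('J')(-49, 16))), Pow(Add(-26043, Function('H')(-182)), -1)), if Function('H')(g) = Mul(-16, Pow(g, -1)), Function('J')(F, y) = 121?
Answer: Rational(-370552, 473981) ≈ -0.78179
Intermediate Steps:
Mul(Add(Mul(54, 386), Mul(-4, Function('J')(-49, 16))), Pow(Add(-26043, Function('H')(-182)), -1)) = Mul(Add(Mul(54, 386), Mul(-4, 121)), Pow(Add(-26043, Mul(-16, Pow(-182, -1))), -1)) = Mul(Add(20844, -484), Pow(Add(-26043, Mul(-16, Rational(-1, 182))), -1)) = Mul(20360, Pow(Add(-26043, Rational(8, 91)), -1)) = Mul(20360, Pow(Rational(-2369905, 91), -1)) = Mul(20360, Rational(-91, 2369905)) = Rational(-370552, 473981)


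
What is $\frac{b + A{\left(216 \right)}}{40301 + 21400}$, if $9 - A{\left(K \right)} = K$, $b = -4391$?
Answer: $- \frac{4598}{61701} \approx -0.074521$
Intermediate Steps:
$A{\left(K \right)} = 9 - K$
$\frac{b + A{\left(216 \right)}}{40301 + 21400} = \frac{-4391 + \left(9 - 216\right)}{40301 + 21400} = \frac{-4391 + \left(9 - 216\right)}{61701} = \left(-4391 - 207\right) \frac{1}{61701} = \left(-4598\right) \frac{1}{61701} = - \frac{4598}{61701}$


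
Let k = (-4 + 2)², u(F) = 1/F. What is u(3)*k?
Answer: 4/3 ≈ 1.3333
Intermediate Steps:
k = 4 (k = (-2)² = 4)
u(3)*k = 4/3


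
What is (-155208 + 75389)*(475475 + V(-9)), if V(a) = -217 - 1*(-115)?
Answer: -37943797487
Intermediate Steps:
V(a) = -102 (V(a) = -217 + 115 = -102)
(-155208 + 75389)*(475475 + V(-9)) = (-155208 + 75389)*(475475 - 102) = -79819*475373 = -37943797487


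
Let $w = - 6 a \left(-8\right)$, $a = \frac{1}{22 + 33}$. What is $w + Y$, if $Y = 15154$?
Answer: $\frac{833518}{55} \approx 15155.0$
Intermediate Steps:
$a = \frac{1}{55} \approx 0.018182$
$w = \frac{48}{55}$ ($w = \left(-6\right) \frac{1}{55} \left(-8\right) = \left(- \frac{6}{55}\right) \left(-8\right) = \frac{48}{55} \approx 0.87273$)
$w + Y = \frac{48}{55} + 15154 = \frac{833518}{55}$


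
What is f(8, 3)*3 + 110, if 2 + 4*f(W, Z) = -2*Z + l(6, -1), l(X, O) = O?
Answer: 413/4 ≈ 103.25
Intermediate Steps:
f(W, Z) = -¾ - Z/2 (f(W, Z) = -½ + (-2*Z - 1)/4 = -½ + (-1 - 2*Z)/4 = -½ + (-¼ - Z/2) = -¾ - Z/2)
f(8, 3)*3 + 110 = (-¾ - ½*3)*3 + 110 = (-¾ - 3/2)*3 + 110 = -9/4*3 + 110 = -27/4 + 110 = 413/4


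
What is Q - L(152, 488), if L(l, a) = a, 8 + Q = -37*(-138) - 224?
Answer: 4386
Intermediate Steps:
Q = 4874 (Q = -8 + (-37*(-138) - 224) = -8 + (5106 - 224) = -8 + 4882 = 4874)
Q - L(152, 488) = 4874 - 1*488 = 4874 - 488 = 4386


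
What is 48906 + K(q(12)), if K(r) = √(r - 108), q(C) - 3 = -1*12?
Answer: 48906 + 3*I*√13 ≈ 48906.0 + 10.817*I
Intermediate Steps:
q(C) = -9 (q(C) = 3 - 1*12 = 3 - 12 = -9)
K(r) = √(-108 + r)
48906 + K(q(12)) = 48906 + √(-108 - 9) = 48906 + √(-117) = 48906 + 3*I*√13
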